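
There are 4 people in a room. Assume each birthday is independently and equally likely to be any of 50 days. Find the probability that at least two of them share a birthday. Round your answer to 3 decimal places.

0.116

It's easier to compute the probability that all 4 are distinct.
P(all distinct) = 50/50 · 49/50 · ··· · 47/50 ≈ 0.884.
So the probability of at least one match is 1 − 0.884 = 0.116.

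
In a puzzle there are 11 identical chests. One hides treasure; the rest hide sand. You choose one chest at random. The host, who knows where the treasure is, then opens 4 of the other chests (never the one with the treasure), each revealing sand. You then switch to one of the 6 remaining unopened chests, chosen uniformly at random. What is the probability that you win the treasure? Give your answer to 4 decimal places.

Your original chest holds the treasure with probability 1/11, so the other 10 collectively hold it with probability 10/11.
The host can always find 4 empty chests to open, so the reveals don't change that 10/11; it is now spread over the 6 remaining unopened chests.
P(win by switching) = (10/11) · (1/6) = 5/33 ≈ 0.1515.

0.1515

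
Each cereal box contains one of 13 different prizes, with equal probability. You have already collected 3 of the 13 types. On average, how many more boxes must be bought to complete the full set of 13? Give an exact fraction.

95953/2520

Starting from 3 distinct types, each trial gives a new one with probability (13−i)/13 when i types are held, so the wait for the next new type is 13/(13−i).
E = 13/10 + 13/9 + 13/8 + 13/7 + 13/6 + 13/5 + 13/4 + 13/3 + 13/2 + 13/1 = 95953/2520.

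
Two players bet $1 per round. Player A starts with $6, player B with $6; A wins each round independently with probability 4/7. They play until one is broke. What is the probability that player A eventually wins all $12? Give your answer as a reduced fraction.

Let r = q/p = (3/7)/(4/7) = 3/4. The recurrence P(i) = p·P(i+1) + q·P(i−1) with P(0)=0, P(12)=1 gives P(i) = (1 − r^i)/(1 − r^12).
P(6) = (1 − (3/4)^6) / (1 − (3/4)^12) = 4096/4825.

4096/4825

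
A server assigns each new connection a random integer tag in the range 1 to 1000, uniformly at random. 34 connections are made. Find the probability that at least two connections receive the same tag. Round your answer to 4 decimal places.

It's easier to compute the probability that all 34 are distinct.
P(all distinct) = 1000/1000 · 999/1000 · ··· · 967/1000 ≈ 0.5670.
So the probability of at least one match is 1 − 0.5670 = 0.4330.

0.4330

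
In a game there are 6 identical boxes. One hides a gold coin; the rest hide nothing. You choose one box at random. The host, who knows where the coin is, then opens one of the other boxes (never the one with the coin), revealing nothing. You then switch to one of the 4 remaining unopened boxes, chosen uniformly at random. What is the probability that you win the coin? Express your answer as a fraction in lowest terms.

Your original box holds the coin with probability 1/6, so the other 5 collectively hold it with probability 5/6.
The host can always find an empty box to open, so this doesn't change that 5/6; it is now spread over the 4 remaining unopened boxes.
P(win by switching) = (5/6) · (1/4) = 5/24.

5/24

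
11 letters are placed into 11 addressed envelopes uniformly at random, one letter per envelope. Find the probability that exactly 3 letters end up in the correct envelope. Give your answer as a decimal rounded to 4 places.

Choose which 3 of the 11 are fixed: C(11,3) = 165 ways.
The remaining 8 must have no fixed point: D(8) = 14833.
P = 165·14833/39916800 = 2119/34560 ≈ 0.0613.

0.0613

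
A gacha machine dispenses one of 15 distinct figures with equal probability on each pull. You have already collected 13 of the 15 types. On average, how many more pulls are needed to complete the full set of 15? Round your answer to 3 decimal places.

22.500

Starting from 13 distinct types, each trial gives a new one with probability (15−i)/15 when i types are held, so the wait for the next new type is 15/(15−i).
E = 15/2 + 15/1 = 45/2 ≈ 22.500.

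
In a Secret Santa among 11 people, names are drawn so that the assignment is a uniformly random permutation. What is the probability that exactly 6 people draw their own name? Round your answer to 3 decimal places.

Choose which 6 of the 11 are fixed: C(11,6) = 462 ways.
The remaining 5 must have no fixed point: D(5) = 44.
P = 462·44/39916800 = 11/21600 ≈ 0.001.

0.001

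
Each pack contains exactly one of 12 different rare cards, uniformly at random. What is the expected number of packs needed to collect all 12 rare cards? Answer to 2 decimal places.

After i distinct types are collected, each trial gives a new one with probability (12−i)/12, so the expected wait for the next new type is 12/(12−i).
E = 12/12 + 12/11 + 12/10 + 12/9 + 12/8 + 12/7 + 12/6 + 12/5 + 12/4 + 12/3 + 12/2 + 12/1 = 86021/2310 ≈ 37.24.

37.24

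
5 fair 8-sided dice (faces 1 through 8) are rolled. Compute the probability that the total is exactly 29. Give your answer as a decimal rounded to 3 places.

There are 8^5 = 32768 equally likely outcomes.
The number of ordered 5-tuples from {1,…,8} summing to 29 is 1190.
P(sum = 29) = 1190/32768 = 595/16384 ≈ 0.036.

0.036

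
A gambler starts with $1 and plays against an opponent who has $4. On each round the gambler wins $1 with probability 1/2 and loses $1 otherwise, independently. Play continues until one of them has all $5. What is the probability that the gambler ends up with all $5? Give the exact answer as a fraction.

1/5

With a fair step, P(i) = ½P(i−1) + ½P(i+1) with P(0)=0, P(5)=1 has the linear solution P(i) = i/5.
P(1) = 1/5.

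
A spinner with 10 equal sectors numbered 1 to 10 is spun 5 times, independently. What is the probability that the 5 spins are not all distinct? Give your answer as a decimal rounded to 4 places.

0.6976

P(all 5 different) = 10/10 · 9/10 · ··· · 6/10 ≈ 0.3024.
P(at least two equal) = 1 − 0.3024 = 0.6976.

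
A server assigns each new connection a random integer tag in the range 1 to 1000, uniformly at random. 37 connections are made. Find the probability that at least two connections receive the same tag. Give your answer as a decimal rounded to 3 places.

It's easier to compute the probability that all 37 are distinct.
P(all distinct) = 1000/1000 · 999/1000 · ··· · 964/1000 ≈ 0.510.
So the probability of at least one match is 1 − 0.510 = 0.490.

0.490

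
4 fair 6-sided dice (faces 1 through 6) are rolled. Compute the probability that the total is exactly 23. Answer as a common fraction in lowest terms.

There are 6^4 = 1296 equally likely outcomes.
The number of ordered 4-tuples from {1,…,6} summing to 23 is 4.
P(sum = 23) = 4/1296 = 1/324.

1/324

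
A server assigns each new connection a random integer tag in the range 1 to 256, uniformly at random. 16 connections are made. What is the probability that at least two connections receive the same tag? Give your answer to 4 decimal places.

0.3803

It's easier to compute the probability that all 16 are distinct.
P(all distinct) = 256/256 · 255/256 · ··· · 241/256 ≈ 0.6197.
So the probability of at least one match is 1 − 0.6197 = 0.3803.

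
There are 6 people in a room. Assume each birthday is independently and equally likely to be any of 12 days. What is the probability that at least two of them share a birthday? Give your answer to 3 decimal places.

0.777

It's easier to compute the probability that all 6 are distinct.
P(all distinct) = 12/12 · 11/12 · ··· · 7/12 ≈ 0.223.
So the probability of at least one match is 1 − 0.223 = 0.777.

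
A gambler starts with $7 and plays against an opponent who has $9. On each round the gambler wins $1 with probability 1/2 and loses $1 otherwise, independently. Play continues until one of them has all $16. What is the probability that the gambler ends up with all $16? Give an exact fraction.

With a fair step, P(i) = ½P(i−1) + ½P(i+1) with P(0)=0, P(16)=1 has the linear solution P(i) = i/16.
P(7) = 7/16.

7/16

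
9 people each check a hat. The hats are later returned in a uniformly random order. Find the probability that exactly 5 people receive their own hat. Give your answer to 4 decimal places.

0.0031

Choose which 5 of the 9 are fixed: C(9,5) = 126 ways.
The remaining 4 must have no fixed point: D(4) = 9.
P = 126·9/362880 = 1/320 ≈ 0.0031.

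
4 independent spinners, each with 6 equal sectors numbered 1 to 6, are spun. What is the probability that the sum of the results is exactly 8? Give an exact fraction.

There are 6^4 = 1296 equally likely outcomes.
The number of ordered 4-tuples from {1,…,6} summing to 8 is 35.
P(sum = 8) = 35/1296.

35/1296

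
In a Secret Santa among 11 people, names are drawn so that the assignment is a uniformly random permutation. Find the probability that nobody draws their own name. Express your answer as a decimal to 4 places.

0.3679

This is the derangement probability: permutations of 11 with no fixed point.
D(11) = 11! · (1 − 1/1! + 1/2! − ··· + (−1)^11/11!) = 14684570.
P = 14684570/39916800 = 1468457/3991680 ≈ 0.3679.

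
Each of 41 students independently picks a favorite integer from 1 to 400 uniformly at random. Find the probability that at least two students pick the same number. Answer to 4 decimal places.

0.8803

It's easier to compute the probability that all 41 are distinct.
P(all distinct) = 400/400 · 399/400 · ··· · 360/400 ≈ 0.1197.
So the probability of at least one match is 1 − 0.1197 = 0.8803.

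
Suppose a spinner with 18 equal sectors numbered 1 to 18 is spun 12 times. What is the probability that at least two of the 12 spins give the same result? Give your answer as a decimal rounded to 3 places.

0.992

P(all 12 different) = 18/18 · 17/18 · ··· · 7/18 ≈ 0.008.
P(at least two equal) = 1 − 0.008 = 0.992.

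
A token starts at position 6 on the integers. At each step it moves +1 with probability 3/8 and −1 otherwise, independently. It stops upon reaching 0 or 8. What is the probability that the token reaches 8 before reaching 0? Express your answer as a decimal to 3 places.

Let r = q/p = (5/8)/(3/8) = 5/3. The recurrence P(i) = p·P(i+1) + q·P(i−1) with P(0)=0, P(8)=1 gives P(i) = (1 − r^i)/(1 − r^8).
P(6) = (1 − (5/3)^6) / (1 − (5/3)^8) = 8379/24004 ≈ 0.349.

0.349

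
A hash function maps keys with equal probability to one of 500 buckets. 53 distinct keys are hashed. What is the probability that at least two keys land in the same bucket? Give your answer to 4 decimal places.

0.9426

It's easier to compute the probability that all 53 are distinct.
P(all distinct) = 500/500 · 499/500 · ··· · 448/500 ≈ 0.0574.
So the probability of at least one match is 1 − 0.0574 = 0.9426.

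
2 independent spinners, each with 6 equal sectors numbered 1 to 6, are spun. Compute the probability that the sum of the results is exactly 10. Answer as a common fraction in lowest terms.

There are 6^2 = 36 equally likely outcomes.
The number of ordered 2-tuples from {1,…,6} summing to 10 is 3.
P(sum = 10) = 3/36 = 1/12.

1/12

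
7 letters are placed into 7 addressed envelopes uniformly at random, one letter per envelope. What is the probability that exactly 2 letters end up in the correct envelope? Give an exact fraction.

11/60

Choose which 2 of the 7 are fixed: C(7,2) = 21 ways.
The remaining 5 must have no fixed point: D(5) = 44.
P = 21·44/5040 = 11/60.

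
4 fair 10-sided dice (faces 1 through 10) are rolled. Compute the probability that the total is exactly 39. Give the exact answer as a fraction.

1/2500

There are 10^4 = 10000 equally likely outcomes.
The number of ordered 4-tuples from {1,…,10} summing to 39 is 4.
P(sum = 39) = 4/10000 = 1/2500.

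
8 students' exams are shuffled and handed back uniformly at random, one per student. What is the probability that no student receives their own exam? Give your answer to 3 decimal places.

This is the derangement probability: permutations of 8 with no fixed point.
D(8) = 8! · (1 − 1/1! + 1/2! − ··· + (−1)^8/8!) = 14833.
P = 14833/40320 = 2119/5760 ≈ 0.368.

0.368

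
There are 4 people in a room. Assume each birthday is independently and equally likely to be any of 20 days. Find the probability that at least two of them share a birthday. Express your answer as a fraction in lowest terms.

It's easier to compute the probability that all 4 are distinct.
P(all distinct) = 20/20 · 19/20 · ··· · 17/20 = 2907/4000.
So the probability of at least one match is 1 − 2907/4000 = 1093/4000.

1093/4000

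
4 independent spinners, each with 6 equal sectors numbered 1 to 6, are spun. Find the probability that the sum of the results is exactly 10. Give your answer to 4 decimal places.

There are 6^4 = 1296 equally likely outcomes.
The number of ordered 4-tuples from {1,…,6} summing to 10 is 80.
P(sum = 10) = 80/1296 = 5/81 ≈ 0.0617.

0.0617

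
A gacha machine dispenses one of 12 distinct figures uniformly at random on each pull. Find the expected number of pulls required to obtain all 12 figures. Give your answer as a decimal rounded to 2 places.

After i distinct types are collected, each trial gives a new one with probability (12−i)/12, so the expected wait for the next new type is 12/(12−i).
E = 12/12 + 12/11 + 12/10 + 12/9 + 12/8 + 12/7 + 12/6 + 12/5 + 12/4 + 12/3 + 12/2 + 12/1 = 86021/2310 ≈ 37.24.

37.24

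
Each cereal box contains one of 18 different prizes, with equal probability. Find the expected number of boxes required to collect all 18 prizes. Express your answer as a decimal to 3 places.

62.912

After i distinct types are collected, each trial gives a new one with probability (18−i)/18, so the expected wait for the next new type is 18/(18−i).
E = 18/18 + 18/17 + 18/16 + 18/15 + 18/14 + 18/13 + 18/12 + 18/11 + 18/10 + 18/9 + 18/8 + 18/7 + 18/6 + 18/5 + 18/4 + 18/3 + 18/2 + 18/1 = 42822903/680680 ≈ 62.912.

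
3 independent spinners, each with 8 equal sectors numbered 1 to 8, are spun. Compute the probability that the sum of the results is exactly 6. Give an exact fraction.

5/256

There are 8^3 = 512 equally likely outcomes.
The number of ordered 3-tuples from {1,…,8} summing to 6 is 10.
P(sum = 6) = 10/512 = 5/256.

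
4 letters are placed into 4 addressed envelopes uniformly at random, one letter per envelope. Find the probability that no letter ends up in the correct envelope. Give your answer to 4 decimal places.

0.3750

This is the derangement probability: permutations of 4 with no fixed point.
D(4) = 4! · (1 − 1/1! + 1/2! − ··· + (−1)^4/4!) = 9.
P = 9/24 = 3/8 ≈ 0.3750.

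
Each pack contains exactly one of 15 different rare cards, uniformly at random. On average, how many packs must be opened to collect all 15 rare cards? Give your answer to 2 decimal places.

After i distinct types are collected, each trial gives a new one with probability (15−i)/15, so the expected wait for the next new type is 15/(15−i).
E = 15/15 + 15/14 + 15/13 + 15/12 + 15/11 + 15/10 + 15/9 + 15/8 + 15/7 + 15/6 + 15/5 + 15/4 + 15/3 + 15/2 + 15/1 = 1195757/24024 ≈ 49.77.

49.77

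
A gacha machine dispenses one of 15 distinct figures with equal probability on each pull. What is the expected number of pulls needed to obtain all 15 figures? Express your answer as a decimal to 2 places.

49.77

After i distinct types are collected, each trial gives a new one with probability (15−i)/15, so the expected wait for the next new type is 15/(15−i).
E = 15/15 + 15/14 + 15/13 + 15/12 + 15/11 + 15/10 + 15/9 + 15/8 + 15/7 + 15/6 + 15/5 + 15/4 + 15/3 + 15/2 + 15/1 = 1195757/24024 ≈ 49.77.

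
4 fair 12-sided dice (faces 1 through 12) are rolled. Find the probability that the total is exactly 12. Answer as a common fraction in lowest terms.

55/6912

There are 12^4 = 20736 equally likely outcomes.
The number of ordered 4-tuples from {1,…,12} summing to 12 is 165.
P(sum = 12) = 165/20736 = 55/6912.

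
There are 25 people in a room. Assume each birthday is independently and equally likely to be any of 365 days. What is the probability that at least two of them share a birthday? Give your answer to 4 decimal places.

0.5687

It's easier to compute the probability that all 25 are distinct.
P(all distinct) = 365/365 · 364/365 · ··· · 341/365 ≈ 0.4313.
So the probability of at least one match is 1 − 0.4313 = 0.5687.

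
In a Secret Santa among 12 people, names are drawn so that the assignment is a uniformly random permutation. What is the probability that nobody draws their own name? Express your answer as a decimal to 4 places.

0.3679

This is the derangement probability: permutations of 12 with no fixed point.
D(12) = 12! · (1 − 1/1! + 1/2! − ··· + (−1)^12/12!) = 176214841.
P = 176214841/479001600 = 16019531/43545600 ≈ 0.3679.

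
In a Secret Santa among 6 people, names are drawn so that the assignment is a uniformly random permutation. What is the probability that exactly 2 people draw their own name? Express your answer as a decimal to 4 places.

0.1875

Choose which 2 of the 6 are fixed: C(6,2) = 15 ways.
The remaining 4 must have no fixed point: D(4) = 9.
P = 15·9/720 = 3/16 ≈ 0.1875.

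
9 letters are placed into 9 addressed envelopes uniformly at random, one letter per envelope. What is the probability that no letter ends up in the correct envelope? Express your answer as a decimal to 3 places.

This is the derangement probability: permutations of 9 with no fixed point.
D(9) = 9! · (1 − 1/1! + 1/2! − ··· + (−1)^9/9!) = 133496.
P = 133496/362880 = 16687/45360 ≈ 0.368.

0.368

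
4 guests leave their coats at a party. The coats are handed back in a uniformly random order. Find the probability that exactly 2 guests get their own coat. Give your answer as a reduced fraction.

1/4

Choose which 2 of the 4 are fixed: C(4,2) = 6 ways.
The remaining 2 must have no fixed point: D(2) = 1.
P = 6·1/24 = 1/4.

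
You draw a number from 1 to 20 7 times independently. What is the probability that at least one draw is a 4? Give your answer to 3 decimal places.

P(no draw is a 4) = (19/20)^7 ≈ 0.698.
P(at least one) = 1 − 0.698 = 0.302.

0.302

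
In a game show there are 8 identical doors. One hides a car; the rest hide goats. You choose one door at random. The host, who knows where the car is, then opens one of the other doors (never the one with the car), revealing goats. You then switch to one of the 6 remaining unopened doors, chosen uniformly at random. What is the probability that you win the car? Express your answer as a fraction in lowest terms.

Your original door holds the car with probability 1/8, so the other 7 collectively hold it with probability 7/8.
The host can always find an empty door to open, so this doesn't change that 7/8; it is now spread over the 6 remaining unopened doors.
P(win by switching) = (7/8) · (1/6) = 7/48.

7/48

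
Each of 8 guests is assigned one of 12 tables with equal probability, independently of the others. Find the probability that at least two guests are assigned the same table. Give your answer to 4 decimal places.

It's easier to compute the probability that all 8 are distinct.
P(all distinct) = 12/12 · 11/12 · ··· · 5/12 ≈ 0.0464.
So the probability of at least one match is 1 − 0.0464 = 0.9536.

0.9536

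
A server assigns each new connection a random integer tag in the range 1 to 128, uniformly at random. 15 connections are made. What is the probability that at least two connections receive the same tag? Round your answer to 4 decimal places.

0.5739

It's easier to compute the probability that all 15 are distinct.
P(all distinct) = 128/128 · 127/128 · ··· · 114/128 ≈ 0.4261.
So the probability of at least one match is 1 − 0.4261 = 0.5739.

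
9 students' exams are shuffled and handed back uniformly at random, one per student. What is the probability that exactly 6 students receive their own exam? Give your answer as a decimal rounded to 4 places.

Choose which 6 of the 9 are fixed: C(9,6) = 84 ways.
The remaining 3 must have no fixed point: D(3) = 2.
P = 84·2/362880 = 1/2160 ≈ 0.0005.

0.0005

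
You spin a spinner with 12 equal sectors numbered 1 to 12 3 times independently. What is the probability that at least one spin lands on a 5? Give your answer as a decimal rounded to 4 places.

0.2297

P(no spin lands on a 5) = (11/12)^3 ≈ 0.7703.
P(at least one) = 1 − 0.7703 = 0.2297.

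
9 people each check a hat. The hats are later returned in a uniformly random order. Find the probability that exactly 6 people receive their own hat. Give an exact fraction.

1/2160

Choose which 6 of the 9 are fixed: C(9,6) = 84 ways.
The remaining 3 must have no fixed point: D(3) = 2.
P = 84·2/362880 = 1/2160.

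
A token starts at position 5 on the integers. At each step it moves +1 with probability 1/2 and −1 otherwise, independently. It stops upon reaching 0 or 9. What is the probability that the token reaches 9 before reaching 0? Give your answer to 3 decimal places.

With a fair step, P(i) = ½P(i−1) + ½P(i+1) with P(0)=0, P(9)=1 has the linear solution P(i) = i/9.
P(5) = 5/9 ≈ 0.556.

0.556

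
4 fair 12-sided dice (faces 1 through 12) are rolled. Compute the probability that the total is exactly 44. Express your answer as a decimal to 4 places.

0.0017

There are 12^4 = 20736 equally likely outcomes.
The number of ordered 4-tuples from {1,…,12} summing to 44 is 35.
P(sum = 44) = 35/20736 ≈ 0.0017.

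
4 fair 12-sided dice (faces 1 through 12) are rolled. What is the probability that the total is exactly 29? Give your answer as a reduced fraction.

There are 12^4 = 20736 equally likely outcomes.
The number of ordered 4-tuples from {1,…,12} summing to 29 is 1060.
P(sum = 29) = 1060/20736 = 265/5184.

265/5184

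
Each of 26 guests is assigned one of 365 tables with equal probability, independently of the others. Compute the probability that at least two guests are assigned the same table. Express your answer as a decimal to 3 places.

It's easier to compute the probability that all 26 are distinct.
P(all distinct) = 365/365 · 364/365 · ··· · 340/365 ≈ 0.402.
So the probability of at least one match is 1 − 0.402 = 0.598.

0.598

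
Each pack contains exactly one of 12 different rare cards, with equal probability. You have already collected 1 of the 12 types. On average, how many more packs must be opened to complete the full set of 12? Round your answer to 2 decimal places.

Starting from 1 distinct type, each trial gives a new one with probability (12−i)/12 when i types are held, so the wait for the next new type is 12/(12−i).
E = 12/11 + 12/10 + 12/9 + 12/8 + 12/7 + 12/6 + 12/5 + 12/4 + 12/3 + 12/2 + 12/1 = 83711/2310 ≈ 36.24.

36.24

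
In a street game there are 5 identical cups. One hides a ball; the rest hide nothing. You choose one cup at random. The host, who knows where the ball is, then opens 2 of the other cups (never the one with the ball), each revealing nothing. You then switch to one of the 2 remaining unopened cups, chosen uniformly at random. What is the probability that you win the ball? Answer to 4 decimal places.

Your original cup holds the ball with probability 1/5, so the other 4 collectively hold it with probability 4/5.
The host can always find 2 empty cups to open, so the reveals don't change that 4/5; it is now spread over the 2 remaining unopened cups.
P(win by switching) = (4/5) · (1/2) = 2/5 ≈ 0.4000.

0.4000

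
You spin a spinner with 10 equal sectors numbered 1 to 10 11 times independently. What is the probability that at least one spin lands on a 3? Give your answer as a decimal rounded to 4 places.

P(no spin lands on a 3) = (9/10)^11 ≈ 0.3138.
P(at least one) = 1 − 0.3138 = 0.6862.

0.6862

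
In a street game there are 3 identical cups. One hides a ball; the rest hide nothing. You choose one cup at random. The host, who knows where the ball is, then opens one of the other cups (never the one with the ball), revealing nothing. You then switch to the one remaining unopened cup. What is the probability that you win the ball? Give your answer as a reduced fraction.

2/3

Your original cup holds the ball with probability 1/3, so the other 2 collectively hold it with probability 2/3.
The host can always find an empty cup to open, so this doesn't change that 2/3; it is now spread over the 1 remaining unopened cup.
P(win by switching) = (2/3) · (1/1) = 2/3.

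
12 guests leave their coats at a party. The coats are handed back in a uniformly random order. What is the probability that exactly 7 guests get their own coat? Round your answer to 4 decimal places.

Choose which 7 of the 12 are fixed: C(12,7) = 792 ways.
The remaining 5 must have no fixed point: D(5) = 44.
P = 792·44/479001600 = 11/151200 ≈ 0.0001.

0.0001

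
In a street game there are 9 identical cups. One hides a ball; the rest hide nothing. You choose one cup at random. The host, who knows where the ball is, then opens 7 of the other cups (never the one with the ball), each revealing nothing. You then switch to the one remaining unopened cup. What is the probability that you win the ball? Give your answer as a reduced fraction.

Your original cup holds the ball with probability 1/9, so the other 8 collectively hold it with probability 8/9.
The host can always find 7 empty cups to open, so the reveals don't change that 8/9; it is now spread over the 1 remaining unopened cup.
P(win by switching) = (8/9) · (1/1) = 8/9.

8/9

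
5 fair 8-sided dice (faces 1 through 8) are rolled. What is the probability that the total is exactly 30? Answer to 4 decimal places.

There are 8^5 = 32768 equally likely outcomes.
The number of ordered 5-tuples from {1,…,8} summing to 30 is 926.
P(sum = 30) = 926/32768 = 463/16384 ≈ 0.0283.

0.0283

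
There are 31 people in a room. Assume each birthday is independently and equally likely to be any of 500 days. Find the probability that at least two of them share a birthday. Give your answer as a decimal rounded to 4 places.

0.6131

It's easier to compute the probability that all 31 are distinct.
P(all distinct) = 500/500 · 499/500 · ··· · 470/500 ≈ 0.3869.
So the probability of at least one match is 1 − 0.3869 = 0.6131.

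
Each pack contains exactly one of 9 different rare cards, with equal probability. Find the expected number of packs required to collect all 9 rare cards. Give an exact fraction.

After i distinct types are collected, each trial gives a new one with probability (9−i)/9, so the expected wait for the next new type is 9/(9−i).
E = 9/9 + 9/8 + 9/7 + 9/6 + 9/5 + 9/4 + 9/3 + 9/2 + 9/1 = 7129/280.

7129/280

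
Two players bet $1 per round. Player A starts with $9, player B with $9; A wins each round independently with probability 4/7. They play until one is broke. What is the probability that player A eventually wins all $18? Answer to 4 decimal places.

Let r = q/p = (3/7)/(4/7) = 3/4. The recurrence P(i) = p·P(i+1) + q·P(i−1) with P(0)=0, P(18)=1 gives P(i) = (1 − r^i)/(1 − r^18).
P(9) = (1 − (3/4)^9) / (1 − (3/4)^18) = 262144/281827 ≈ 0.9302.

0.9302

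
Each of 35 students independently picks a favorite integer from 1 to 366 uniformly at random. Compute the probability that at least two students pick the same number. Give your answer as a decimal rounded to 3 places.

It's easier to compute the probability that all 35 are distinct.
P(all distinct) = 366/366 · 365/366 · ··· · 332/366 ≈ 0.187.
So the probability of at least one match is 1 − 0.187 = 0.813.

0.813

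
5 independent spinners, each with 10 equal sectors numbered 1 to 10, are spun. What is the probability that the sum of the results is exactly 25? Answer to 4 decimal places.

There are 10^5 = 100000 equally likely outcomes.
The number of ordered 5-tuples from {1,…,10} summing to 25 is 5631.
P(sum = 25) = 5631/100000 ≈ 0.0563.

0.0563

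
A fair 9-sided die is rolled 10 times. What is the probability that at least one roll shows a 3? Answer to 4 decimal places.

0.6921

P(no roll shows a 3) = (8/9)^10 ≈ 0.3079.
P(at least one) = 1 − 0.3079 = 0.6921.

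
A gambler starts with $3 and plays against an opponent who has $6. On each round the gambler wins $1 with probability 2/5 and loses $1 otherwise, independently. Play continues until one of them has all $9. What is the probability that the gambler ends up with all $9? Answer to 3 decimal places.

0.063

Let r = q/p = (3/5)/(2/5) = 3/2. The recurrence P(i) = p·P(i+1) + q·P(i−1) with P(0)=0, P(9)=1 gives P(i) = (1 − r^i)/(1 − r^9).
P(3) = (1 − (3/2)^3) / (1 − (3/2)^9) = 64/1009 ≈ 0.063.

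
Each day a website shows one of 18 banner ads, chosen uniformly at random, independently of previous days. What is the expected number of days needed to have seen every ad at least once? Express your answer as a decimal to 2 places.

62.91

After i distinct types are collected, each trial gives a new one with probability (18−i)/18, so the expected wait for the next new type is 18/(18−i).
E = 18/18 + 18/17 + 18/16 + 18/15 + 18/14 + 18/13 + 18/12 + 18/11 + 18/10 + 18/9 + 18/8 + 18/7 + 18/6 + 18/5 + 18/4 + 18/3 + 18/2 + 18/1 = 42822903/680680 ≈ 62.91.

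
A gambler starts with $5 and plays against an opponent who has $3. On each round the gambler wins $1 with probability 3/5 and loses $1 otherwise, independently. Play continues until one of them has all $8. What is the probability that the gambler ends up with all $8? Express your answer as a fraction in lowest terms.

5697/6305

Let r = q/p = (2/5)/(3/5) = 2/3. The recurrence P(i) = p·P(i+1) + q·P(i−1) with P(0)=0, P(8)=1 gives P(i) = (1 − r^i)/(1 − r^8).
P(5) = (1 − (2/3)^5) / (1 − (2/3)^8) = 5697/6305.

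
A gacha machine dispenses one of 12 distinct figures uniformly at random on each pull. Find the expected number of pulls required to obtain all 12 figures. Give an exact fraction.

After i distinct types are collected, each trial gives a new one with probability (12−i)/12, so the expected wait for the next new type is 12/(12−i).
E = 12/12 + 12/11 + 12/10 + 12/9 + 12/8 + 12/7 + 12/6 + 12/5 + 12/4 + 12/3 + 12/2 + 12/1 = 86021/2310.

86021/2310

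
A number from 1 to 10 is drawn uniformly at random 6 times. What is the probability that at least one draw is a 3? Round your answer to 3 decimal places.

0.469

P(no draw is a 3) = (9/10)^6 ≈ 0.531.
P(at least one) = 1 − 0.531 = 0.469.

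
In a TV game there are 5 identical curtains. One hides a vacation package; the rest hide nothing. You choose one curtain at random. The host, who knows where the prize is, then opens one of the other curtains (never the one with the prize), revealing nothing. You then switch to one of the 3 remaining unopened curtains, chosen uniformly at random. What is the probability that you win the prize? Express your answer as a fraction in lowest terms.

Your original curtain holds the prize with probability 1/5, so the other 4 collectively hold it with probability 4/5.
The host can always find an empty curtain to open, so this doesn't change that 4/5; it is now spread over the 3 remaining unopened curtains.
P(win by switching) = (4/5) · (1/3) = 4/15.

4/15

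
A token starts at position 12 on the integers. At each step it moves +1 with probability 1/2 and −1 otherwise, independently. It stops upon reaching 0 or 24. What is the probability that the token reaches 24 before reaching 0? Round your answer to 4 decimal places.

0.5000

With a fair step, P(i) = ½P(i−1) + ½P(i+1) with P(0)=0, P(24)=1 has the linear solution P(i) = i/24.
P(12) = 12/24 = 1/2 ≈ 0.5000.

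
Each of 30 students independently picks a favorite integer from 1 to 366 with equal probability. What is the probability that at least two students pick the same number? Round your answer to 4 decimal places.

0.7053

It's easier to compute the probability that all 30 are distinct.
P(all distinct) = 366/366 · 365/366 · ··· · 337/366 ≈ 0.2947.
So the probability of at least one match is 1 − 0.2947 = 0.7053.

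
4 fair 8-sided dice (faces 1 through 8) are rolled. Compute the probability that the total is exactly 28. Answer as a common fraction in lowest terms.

35/4096

There are 8^4 = 4096 equally likely outcomes.
The number of ordered 4-tuples from {1,…,8} summing to 28 is 35.
P(sum = 28) = 35/4096.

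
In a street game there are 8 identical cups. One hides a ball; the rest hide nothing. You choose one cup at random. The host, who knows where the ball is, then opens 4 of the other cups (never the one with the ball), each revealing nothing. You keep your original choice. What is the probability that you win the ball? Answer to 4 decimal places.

0.1250

The host can always open 4 empty cups regardless of your choice, so the reveals give no information about your original cup.
P(win by staying) = 1/8 ≈ 0.1250.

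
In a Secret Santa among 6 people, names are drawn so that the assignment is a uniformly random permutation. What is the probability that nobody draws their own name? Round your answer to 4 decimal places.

0.3681

This is the derangement probability: permutations of 6 with no fixed point.
D(6) = 6! · (1 − 1/1! + 1/2! − ··· + (−1)^6/6!) = 265.
P = 265/720 = 53/144 ≈ 0.3681.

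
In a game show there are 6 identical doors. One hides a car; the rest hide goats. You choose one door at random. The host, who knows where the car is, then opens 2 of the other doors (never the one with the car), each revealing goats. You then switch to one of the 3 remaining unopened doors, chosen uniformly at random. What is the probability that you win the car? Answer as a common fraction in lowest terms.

Your original door holds the car with probability 1/6, so the other 5 collectively hold it with probability 5/6.
The host can always find 2 empty doors to open, so the reveals don't change that 5/6; it is now spread over the 3 remaining unopened doors.
P(win by switching) = (5/6) · (1/3) = 5/18.

5/18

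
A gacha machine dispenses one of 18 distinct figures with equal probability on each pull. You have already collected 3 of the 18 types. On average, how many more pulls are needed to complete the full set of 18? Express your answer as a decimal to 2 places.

Starting from 3 distinct types, each trial gives a new one with probability (18−i)/18 when i types are held, so the wait for the next new type is 18/(18−i).
E = 18/15 + 18/14 + 18/13 + 18/12 + 18/11 + 18/10 + 18/9 + 18/8 + 18/7 + 18/6 + 18/5 + 18/4 + 18/3 + 18/2 + 18/1 = 1195757/20020 ≈ 59.73.

59.73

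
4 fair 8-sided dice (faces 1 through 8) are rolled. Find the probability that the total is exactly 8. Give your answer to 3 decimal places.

0.009

There are 8^4 = 4096 equally likely outcomes.
The number of ordered 4-tuples from {1,…,8} summing to 8 is 35.
P(sum = 8) = 35/4096 ≈ 0.009.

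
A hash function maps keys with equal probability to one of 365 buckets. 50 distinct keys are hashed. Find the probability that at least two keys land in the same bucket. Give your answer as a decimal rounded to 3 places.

It's easier to compute the probability that all 50 are distinct.
P(all distinct) = 365/365 · 364/365 · ··· · 316/365 ≈ 0.030.
So the probability of at least one match is 1 − 0.030 = 0.970.

0.970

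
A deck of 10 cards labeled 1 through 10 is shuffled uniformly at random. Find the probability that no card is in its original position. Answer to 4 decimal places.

This is the derangement probability: permutations of 10 with no fixed point.
D(10) = 10! · (1 − 1/1! + 1/2! − ··· + (−1)^10/10!) = 1334961.
P = 1334961/3628800 = 16481/44800 ≈ 0.3679.

0.3679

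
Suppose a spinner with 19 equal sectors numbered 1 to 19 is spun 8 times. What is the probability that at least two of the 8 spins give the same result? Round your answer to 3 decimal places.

0.821

P(all 8 different) = 19/19 · 18/19 · ··· · 12/19 ≈ 0.179.
P(at least two equal) = 1 − 0.179 = 0.821.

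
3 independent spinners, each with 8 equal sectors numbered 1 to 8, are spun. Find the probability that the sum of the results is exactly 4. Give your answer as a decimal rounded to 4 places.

0.0059

There are 8^3 = 512 equally likely outcomes.
The number of ordered 3-tuples from {1,…,8} summing to 4 is 3.
P(sum = 4) = 3/512 ≈ 0.0059.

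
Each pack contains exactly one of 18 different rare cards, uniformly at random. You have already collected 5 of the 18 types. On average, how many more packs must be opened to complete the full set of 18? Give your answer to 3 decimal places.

Starting from 5 distinct types, each trial gives a new one with probability (18−i)/18 when i types are held, so the wait for the next new type is 18/(18−i).
E = 18/13 + 18/12 + 18/11 + 18/10 + 18/9 + 18/8 + 18/7 + 18/6 + 18/5 + 18/4 + 18/3 + 18/2 + 18/1 = 1145993/20020 ≈ 57.242.

57.242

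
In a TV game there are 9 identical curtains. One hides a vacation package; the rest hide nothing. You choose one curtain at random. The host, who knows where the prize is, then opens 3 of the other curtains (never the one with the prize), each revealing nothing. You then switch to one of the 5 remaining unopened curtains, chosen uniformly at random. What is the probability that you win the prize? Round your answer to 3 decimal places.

Your original curtain holds the prize with probability 1/9, so the other 8 collectively hold it with probability 8/9.
The host can always find 3 empty curtains to open, so the reveals don't change that 8/9; it is now spread over the 5 remaining unopened curtains.
P(win by switching) = (8/9) · (1/5) = 8/45 ≈ 0.178.

0.178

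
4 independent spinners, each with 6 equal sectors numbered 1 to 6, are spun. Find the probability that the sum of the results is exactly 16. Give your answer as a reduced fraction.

There are 6^4 = 1296 equally likely outcomes.
The number of ordered 4-tuples from {1,…,6} summing to 16 is 125.
P(sum = 16) = 125/1296.

125/1296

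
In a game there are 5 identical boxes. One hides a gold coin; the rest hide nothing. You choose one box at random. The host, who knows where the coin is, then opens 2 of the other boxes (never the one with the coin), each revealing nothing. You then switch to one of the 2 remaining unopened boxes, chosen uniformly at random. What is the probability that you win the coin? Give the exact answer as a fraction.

Your original box holds the coin with probability 1/5, so the other 4 collectively hold it with probability 4/5.
The host can always find 2 empty boxes to open, so the reveals don't change that 4/5; it is now spread over the 2 remaining unopened boxes.
P(win by switching) = (4/5) · (1/2) = 2/5.

2/5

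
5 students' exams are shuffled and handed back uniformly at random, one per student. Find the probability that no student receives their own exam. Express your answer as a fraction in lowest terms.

11/30

This is the derangement probability: permutations of 5 with no fixed point.
D(5) = 5! · (1 − 1/1! + 1/2! − ··· + (−1)^5/5!) = 44.
P = 44/120 = 11/30.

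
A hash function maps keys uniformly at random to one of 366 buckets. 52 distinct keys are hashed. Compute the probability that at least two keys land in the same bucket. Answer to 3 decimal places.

It's easier to compute the probability that all 52 are distinct.
P(all distinct) = 366/366 · 365/366 · ··· · 315/366 ≈ 0.022.
So the probability of at least one match is 1 − 0.022 = 0.978.

0.978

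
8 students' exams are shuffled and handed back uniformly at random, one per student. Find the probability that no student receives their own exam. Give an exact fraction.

This is the derangement probability: permutations of 8 with no fixed point.
D(8) = 8! · (1 − 1/1! + 1/2! − ··· + (−1)^8/8!) = 14833.
P = 14833/40320 = 2119/5760.

2119/5760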